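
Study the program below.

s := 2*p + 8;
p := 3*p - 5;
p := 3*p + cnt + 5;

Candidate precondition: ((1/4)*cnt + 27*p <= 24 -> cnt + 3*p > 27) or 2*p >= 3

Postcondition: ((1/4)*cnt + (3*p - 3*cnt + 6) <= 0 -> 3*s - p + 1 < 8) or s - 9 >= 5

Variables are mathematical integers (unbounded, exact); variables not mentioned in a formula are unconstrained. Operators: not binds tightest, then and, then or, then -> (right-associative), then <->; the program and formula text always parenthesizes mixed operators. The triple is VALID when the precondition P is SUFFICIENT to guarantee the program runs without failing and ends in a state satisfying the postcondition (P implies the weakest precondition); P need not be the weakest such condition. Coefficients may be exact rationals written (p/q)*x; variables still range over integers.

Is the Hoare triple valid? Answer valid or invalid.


Working backward. After the program, the postcondition ((1/4)*cnt + (3*p - 3*cnt + 6) <= 0 -> 3*s - p + 1 < 8) or s - 9 >= 5 must hold; in canonical form it is (3*p <= (11/4)*cnt - 6 -> 3*s < p + 7) or s >= 14.
Before p := 3*p + cnt + 5: ((1/4)*cnt + 9*p <= -21 -> 3*s < cnt + 3*p + 12) or s >= 14
Before p := 3*p - 5: ((1/4)*cnt + 27*p <= 24 -> 3*s < cnt + 9*p - 3) or s >= 14
Before s := 2*p + 8: ((1/4)*cnt + 27*p <= 24 -> cnt + 3*p > 27) or 2*p >= 6
The weakest precondition is ((1/4)*cnt + 27*p <= 24 -> cnt + 3*p > 27) or 2*p >= 6.
Check whether ((1/4)*cnt + 27*p <= 24 -> cnt + 3*p > 27) or 2*p >= 3 implies it.
Countermodel: at the initial state cnt = -120, p = 2, the precondition holds but the weakest precondition fails.
Answer: invalid


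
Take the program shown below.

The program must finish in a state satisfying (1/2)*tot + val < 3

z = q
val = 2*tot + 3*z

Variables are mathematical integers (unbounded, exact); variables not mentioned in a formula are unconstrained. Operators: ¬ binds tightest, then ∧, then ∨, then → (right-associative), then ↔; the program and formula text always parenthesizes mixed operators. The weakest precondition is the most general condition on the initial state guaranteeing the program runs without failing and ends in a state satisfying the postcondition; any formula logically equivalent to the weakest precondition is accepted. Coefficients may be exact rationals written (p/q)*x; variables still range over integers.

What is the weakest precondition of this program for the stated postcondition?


Working backward. After the program, (1/2)*tot + val < 3 must hold.
Before val := 2*tot + 3*z: (5/2)*tot + 3*z < 3
Before z := q: 3*q + (5/2)*tot < 3
Answer: WP = 3*q + (5/2)*tot < 3


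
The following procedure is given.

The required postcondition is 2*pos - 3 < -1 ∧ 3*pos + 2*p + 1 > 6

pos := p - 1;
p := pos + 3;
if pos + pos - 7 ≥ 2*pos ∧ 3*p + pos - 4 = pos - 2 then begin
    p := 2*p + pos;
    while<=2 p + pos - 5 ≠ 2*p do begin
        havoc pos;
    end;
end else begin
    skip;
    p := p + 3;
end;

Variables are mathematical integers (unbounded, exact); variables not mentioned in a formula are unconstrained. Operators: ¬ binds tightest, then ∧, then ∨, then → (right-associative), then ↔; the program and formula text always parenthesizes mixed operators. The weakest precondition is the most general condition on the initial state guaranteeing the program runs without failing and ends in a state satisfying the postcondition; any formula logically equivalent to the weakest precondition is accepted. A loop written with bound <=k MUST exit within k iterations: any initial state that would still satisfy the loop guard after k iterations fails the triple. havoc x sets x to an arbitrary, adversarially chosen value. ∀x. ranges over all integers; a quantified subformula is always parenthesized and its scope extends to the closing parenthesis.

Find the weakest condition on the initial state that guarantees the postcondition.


Working backward. After the program, the postcondition 2*pos - 3 < -1 ∧ 3*pos + 2*p + 1 > 6 must hold; in canonical form it is 2*pos < 2 ∧ 2*p + 3*pos > 5.
Then branch requires (2*p ≠ -5 → (∀pos_2. ((pos_2 ≠ 2*p + pos + 5 → (∀pos_1. ((¬(pos_1 ≠ 2*p + pos + 5)) ∧ 2*pos_1 < 2 ∧ 4*p + 2*pos + 3*pos_1 > 5))) ∧ ((¬(pos_2 ≠ 2*p + pos + 5)) → (2*pos_2 < 2 ∧ 4*p + 2*pos + 3*pos_2 > 5))))) ∧ ((¬(2*p ≠ -5)) → (2*pos < 2 ∧ 4*p + 5*pos > 5)); else branch requires 2*pos < 2 ∧ 2*p + 3*pos > -1.
Before the if: 2*pos < 2 ∧ 2*p + 3*pos > -1
Before p := pos + 3: 2*pos < 2 ∧ 5*pos > -7
Before pos := p - 1: 2*p < 4 ∧ 5*p > -2
Answer: WP = 2*p < 4 ∧ 5*p > -2


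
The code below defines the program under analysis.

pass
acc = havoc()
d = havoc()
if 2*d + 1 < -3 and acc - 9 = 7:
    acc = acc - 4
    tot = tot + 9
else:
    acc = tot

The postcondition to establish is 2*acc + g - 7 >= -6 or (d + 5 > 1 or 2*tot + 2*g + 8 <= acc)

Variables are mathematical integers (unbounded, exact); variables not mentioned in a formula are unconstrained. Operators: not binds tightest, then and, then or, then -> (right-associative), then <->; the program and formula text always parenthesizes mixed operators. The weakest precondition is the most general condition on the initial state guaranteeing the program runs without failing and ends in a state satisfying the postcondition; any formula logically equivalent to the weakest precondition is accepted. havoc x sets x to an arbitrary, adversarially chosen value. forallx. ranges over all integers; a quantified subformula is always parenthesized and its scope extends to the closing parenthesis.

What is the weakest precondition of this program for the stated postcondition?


Working backward. After the program, the postcondition 2*acc + g - 7 >= -6 or (d + 5 > 1 or 2*tot + 2*g + 8 <= acc) must hold; in canonical form it is 2*acc + g >= 1 or d > -4 or 2*g + 2*tot <= acc - 8.
Then branch requires 2*acc + g >= 9 or d > -4 or 2*g + 2*tot <= acc - 30; else branch requires g + 2*tot >= 1 or d > -4 or 2*g + tot <= -8.
Before the if: ((2*d < -4 and acc = 16) -> (2*acc + g >= 9 or d > -4 or 2*g + 2*tot <= acc - 30)) and ((not (2*d < -4 and acc = 16)) -> (g + 2*tot >= 1 or d > -4 or 2*g + tot <= -8))
Before havoc d: forall d_1. (((2*d_1 < -4 and acc = 16) -> (2*acc + g >= 9 or d_1 > -4 or 2*g + 2*tot <= acc - 30)) and ((not (2*d_1 < -4 and acc = 16)) -> (g + 2*tot >= 1 or d_1 > -4 or 2*g + tot <= -8)))
Before havoc acc: forall acc_1. (forall d_1. (((2*d_1 < -4 and acc_1 = 16) -> (2*acc_1 + g >= 9 or d_1 > -4 or 2*g + 2*tot <= acc_1 - 30)) and ((not (2*d_1 < -4 and acc_1 = 16)) -> (g + 2*tot >= 1 or d_1 > -4 or 2*g + tot <= -8))))
Before skip: forall acc_1. (forall d_1. (((2*d_1 < -4 and acc_1 = 16) -> (2*acc_1 + g >= 9 or d_1 > -4 or 2*g + 2*tot <= acc_1 - 30)) and ((not (2*d_1 < -4 and acc_1 = 16)) -> (g + 2*tot >= 1 or d_1 > -4 or 2*g + tot <= -8))))
Answer: WP = forall acc_1. (forall d_1. (((2*d_1 < -4 and acc_1 = 16) -> (2*acc_1 + g >= 9 or d_1 > -4 or 2*g + 2*tot <= acc_1 - 30)) and ((not (2*d_1 < -4 and acc_1 = 16)) -> (g + 2*tot >= 1 or d_1 > -4 or 2*g + tot <= -8))))


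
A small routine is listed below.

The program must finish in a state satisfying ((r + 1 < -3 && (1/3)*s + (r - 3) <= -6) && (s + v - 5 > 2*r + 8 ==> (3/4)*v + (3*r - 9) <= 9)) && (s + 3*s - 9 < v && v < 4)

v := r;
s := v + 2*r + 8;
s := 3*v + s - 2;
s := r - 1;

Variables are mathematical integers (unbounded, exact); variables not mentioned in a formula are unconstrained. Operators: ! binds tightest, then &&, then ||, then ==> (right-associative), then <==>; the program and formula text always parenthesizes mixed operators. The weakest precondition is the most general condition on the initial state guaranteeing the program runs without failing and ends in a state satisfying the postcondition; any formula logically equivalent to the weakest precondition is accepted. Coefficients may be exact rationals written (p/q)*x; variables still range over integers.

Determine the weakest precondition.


Working backward. After the program, the postcondition ((r + 1 < -3 && (1/3)*s + (r - 3) <= -6) && (s + v - 5 > 2*r + 8 ==> (3/4)*v + (3*r - 9) <= 9)) && (s + 3*s - 9 < v && v < 4) must hold; in canonical form it is r < -4 && r + (1/3)*s <= -3 && (s + v > 2*r + 13 ==> 3*r + (3/4)*v <= 18) && 4*s < v + 9 && v < 4.
Before s := r - 1: r < -4 && (4/3)*r <= -8/3 && (v > r + 14 ==> 3*r + (3/4)*v <= 18) && 4*r < v + 13 && v < 4
Before s := 3*v + s - 2: r < -4 && (4/3)*r <= -8/3 && (v > r + 14 ==> 3*r + (3/4)*v <= 18) && 4*r < v + 13 && v < 4
Before s := v + 2*r + 8: r < -4 && (4/3)*r <= -8/3 && (v > r + 14 ==> 3*r + (3/4)*v <= 18) && 4*r < v + 13 && v < 4
Before v := r: r < -4 && (4/3)*r <= -8/3 && 3*r < 13 && r < 4
Answer: WP = r < -4 && (4/3)*r <= -8/3 && 3*r < 13 && r < 4


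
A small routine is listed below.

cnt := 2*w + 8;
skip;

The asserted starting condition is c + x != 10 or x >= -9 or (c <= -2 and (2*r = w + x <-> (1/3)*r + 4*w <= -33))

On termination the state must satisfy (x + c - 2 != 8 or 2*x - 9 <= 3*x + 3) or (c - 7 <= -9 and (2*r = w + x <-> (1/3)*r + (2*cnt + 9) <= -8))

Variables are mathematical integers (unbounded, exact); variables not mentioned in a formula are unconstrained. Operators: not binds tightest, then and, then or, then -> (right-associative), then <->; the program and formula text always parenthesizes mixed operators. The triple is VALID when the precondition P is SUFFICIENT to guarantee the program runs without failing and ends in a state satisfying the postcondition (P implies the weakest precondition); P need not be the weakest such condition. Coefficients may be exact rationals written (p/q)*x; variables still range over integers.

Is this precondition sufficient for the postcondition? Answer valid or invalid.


Working backward. After the program, the postcondition (x + c - 2 != 8 or 2*x - 9 <= 3*x + 3) or (c - 7 <= -9 and (2*r = w + x <-> (1/3)*r + (2*cnt + 9) <= -8)) must hold; in canonical form it is c + x != 10 or x >= -12 or (c <= -2 and (2*r = w + x <-> 2*cnt + (1/3)*r <= -17)).
Before skip: c + x != 10 or x >= -12 or (c <= -2 and (2*r = w + x <-> 2*cnt + (1/3)*r <= -17))
Before cnt := 2*w + 8: c + x != 10 or x >= -12 or (c <= -2 and (2*r = w + x <-> (1/3)*r + 4*w <= -33))
The weakest precondition is c + x != 10 or x >= -12 or (c <= -2 and (2*r = w + x <-> (1/3)*r + 4*w <= -33)).
Check whether c + x != 10 or x >= -9 or (c <= -2 and (2*r = w + x <-> (1/3)*r + 4*w <= -33)) implies it.
Every state satisfying the precondition satisfies the weakest precondition: the implication holds.
Answer: valid


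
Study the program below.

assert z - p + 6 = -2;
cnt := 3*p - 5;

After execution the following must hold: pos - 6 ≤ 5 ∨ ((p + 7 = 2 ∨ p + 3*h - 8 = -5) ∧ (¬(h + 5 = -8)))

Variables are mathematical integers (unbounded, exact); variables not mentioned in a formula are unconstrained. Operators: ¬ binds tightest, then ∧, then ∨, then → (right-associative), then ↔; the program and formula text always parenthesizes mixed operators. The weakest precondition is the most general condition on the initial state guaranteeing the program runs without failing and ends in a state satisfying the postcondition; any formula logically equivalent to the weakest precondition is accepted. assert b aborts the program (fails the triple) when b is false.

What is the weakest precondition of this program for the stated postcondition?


Working backward. After the program, the postcondition pos - 6 ≤ 5 ∨ ((p + 7 = 2 ∨ p + 3*h - 8 = -5) ∧ (¬(h + 5 = -8))) must hold; in canonical form it is pos ≤ 11 ∨ ((p = -5 ∨ 3*h + p = 3) ∧ (¬(h = -13))).
Before cnt := 3*p - 5: pos ≤ 11 ∨ ((p = -5 ∨ 3*h + p = 3) ∧ (¬(h = -13)))
Before assert z - p + 6 = -2: z = p - 8 ∧ (pos ≤ 11 ∨ ((p = -5 ∨ 3*h + p = 3) ∧ (¬(h = -13))))
Answer: WP = z = p - 8 ∧ (pos ≤ 11 ∨ ((p = -5 ∨ 3*h + p = 3) ∧ (¬(h = -13))))


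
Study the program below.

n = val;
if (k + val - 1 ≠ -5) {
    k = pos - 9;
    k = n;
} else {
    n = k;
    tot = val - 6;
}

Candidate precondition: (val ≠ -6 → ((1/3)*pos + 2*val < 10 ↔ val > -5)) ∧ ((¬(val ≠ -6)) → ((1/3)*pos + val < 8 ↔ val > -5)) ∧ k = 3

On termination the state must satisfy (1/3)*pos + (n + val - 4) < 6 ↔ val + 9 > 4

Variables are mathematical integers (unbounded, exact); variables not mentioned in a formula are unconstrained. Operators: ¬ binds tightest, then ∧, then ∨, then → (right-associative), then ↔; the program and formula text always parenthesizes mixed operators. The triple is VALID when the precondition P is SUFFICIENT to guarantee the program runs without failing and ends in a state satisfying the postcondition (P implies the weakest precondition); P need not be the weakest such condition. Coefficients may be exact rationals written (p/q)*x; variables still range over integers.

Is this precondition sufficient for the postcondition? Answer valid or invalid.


Working backward. After the program, the postcondition (1/3)*pos + (n + val - 4) < 6 ↔ val + 9 > 4 must hold; in canonical form it is n + (1/3)*pos + val < 10 ↔ val > -5.
Then branch requires n + (1/3)*pos + val < 10 ↔ val > -5; else branch requires k + (1/3)*pos + val < 10 ↔ val > -5.
Before the if: (k + val ≠ -4 → (n + (1/3)*pos + val < 10 ↔ val > -5)) ∧ ((¬(k + val ≠ -4)) → (k + (1/3)*pos + val < 10 ↔ val > -5))
Before n := val: (k + val ≠ -4 → ((1/3)*pos + 2*val < 10 ↔ val > -5)) ∧ ((¬(k + val ≠ -4)) → (k + (1/3)*pos + val < 10 ↔ val > -5))
The weakest precondition is (k + val ≠ -4 → ((1/3)*pos + 2*val < 10 ↔ val > -5)) ∧ ((¬(k + val ≠ -4)) → (k + (1/3)*pos + val < 10 ↔ val > -5)).
Check whether (val ≠ -6 → ((1/3)*pos + 2*val < 10 ↔ val > -5)) ∧ ((¬(val ≠ -6)) → ((1/3)*pos + val < 8 ↔ val > -5)) ∧ k = 3 implies it.
Countermodel: at the initial state k = 3, pos = 42, val = -6, the precondition holds but the weakest precondition fails.
Answer: invalid


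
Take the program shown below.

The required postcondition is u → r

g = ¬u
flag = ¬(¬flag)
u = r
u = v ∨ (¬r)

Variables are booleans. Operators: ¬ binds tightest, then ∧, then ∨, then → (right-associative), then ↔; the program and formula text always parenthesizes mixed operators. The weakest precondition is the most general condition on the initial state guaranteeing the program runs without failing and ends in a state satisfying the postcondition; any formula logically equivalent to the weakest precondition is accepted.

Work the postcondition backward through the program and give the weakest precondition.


Working backward. After the program, u → r must hold.
Before u := v ∨ (¬r): (v ∨ (¬r)) → r
Before u := r: (v ∨ (¬r)) → r
Before flag := ¬(¬flag): (v ∨ (¬r)) → r
Before g := ¬u: (v ∨ (¬r)) → r
Answer: WP = (v ∨ (¬r)) → r


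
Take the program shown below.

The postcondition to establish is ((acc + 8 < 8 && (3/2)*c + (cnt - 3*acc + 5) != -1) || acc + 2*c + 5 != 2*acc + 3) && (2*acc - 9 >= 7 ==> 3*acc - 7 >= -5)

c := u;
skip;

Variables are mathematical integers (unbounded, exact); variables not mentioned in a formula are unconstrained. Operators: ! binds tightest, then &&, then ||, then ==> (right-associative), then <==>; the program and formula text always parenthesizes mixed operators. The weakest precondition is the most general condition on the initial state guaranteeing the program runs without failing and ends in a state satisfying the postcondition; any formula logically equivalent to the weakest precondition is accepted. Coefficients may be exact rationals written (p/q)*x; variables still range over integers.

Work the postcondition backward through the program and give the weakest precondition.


Working backward. After the program, the postcondition ((acc + 8 < 8 && (3/2)*c + (cnt - 3*acc + 5) != -1) || acc + 2*c + 5 != 2*acc + 3) && (2*acc - 9 >= 7 ==> 3*acc - 7 >= -5) must hold; in canonical form it is ((acc < 0 && (3/2)*c + cnt != 3*acc - 6) || 2*c != acc - 2) && (2*acc >= 16 ==> 3*acc >= 2).
Before skip: ((acc < 0 && (3/2)*c + cnt != 3*acc - 6) || 2*c != acc - 2) && (2*acc >= 16 ==> 3*acc >= 2)
Before c := u: ((acc < 0 && cnt + (3/2)*u != 3*acc - 6) || 2*u != acc - 2) && (2*acc >= 16 ==> 3*acc >= 2)
Answer: WP = ((acc < 0 && cnt + (3/2)*u != 3*acc - 6) || 2*u != acc - 2) && (2*acc >= 16 ==> 3*acc >= 2)


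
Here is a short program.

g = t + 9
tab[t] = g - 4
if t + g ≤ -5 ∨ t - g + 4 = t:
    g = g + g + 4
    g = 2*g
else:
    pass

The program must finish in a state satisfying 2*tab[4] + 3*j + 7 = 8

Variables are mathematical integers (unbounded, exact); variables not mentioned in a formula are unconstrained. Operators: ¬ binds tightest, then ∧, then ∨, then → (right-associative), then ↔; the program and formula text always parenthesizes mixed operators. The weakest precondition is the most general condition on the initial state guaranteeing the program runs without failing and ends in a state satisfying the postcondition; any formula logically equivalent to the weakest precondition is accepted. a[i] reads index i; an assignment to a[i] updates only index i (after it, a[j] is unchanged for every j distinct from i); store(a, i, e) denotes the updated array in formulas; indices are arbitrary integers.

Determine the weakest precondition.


Working backward. After the program, the postcondition 2*tab[4] + 3*j + 7 = 8 must hold; in canonical form it is 2*tab[4] + 3*j = 1.
Then branch requires 2*tab[4] + 3*j = 1; else branch requires 2*tab[4] + 3*j = 1.
Before the if: ((g + t ≤ -5 ∨ g = 4) → 2*tab[4] + 3*j = 1) ∧ ((¬(g + t ≤ -5 ∨ g = 4)) → 2*tab[4] + 3*j = 1)
Before tab[t] := g - 4: ((g + t ≤ -5 ∨ g = 4) → 2*store(tab, t, g - 4)[4] + 3*j = 1) ∧ ((¬(g + t ≤ -5 ∨ g = 4)) → 2*store(tab, t, g - 4)[4] + 3*j = 1)
Before g := t + 9: ((2*t ≤ -14 ∨ t = -5) → 2*store(tab, t, t + 5)[4] + 3*j = 1) ∧ ((¬(2*t ≤ -14 ∨ t = -5)) → 2*store(tab, t, t + 5)[4] + 3*j = 1)
Answer: WP = ((2*t ≤ -14 ∨ t = -5) → 2*store(tab, t, t + 5)[4] + 3*j = 1) ∧ ((¬(2*t ≤ -14 ∨ t = -5)) → 2*store(tab, t, t + 5)[4] + 3*j = 1)


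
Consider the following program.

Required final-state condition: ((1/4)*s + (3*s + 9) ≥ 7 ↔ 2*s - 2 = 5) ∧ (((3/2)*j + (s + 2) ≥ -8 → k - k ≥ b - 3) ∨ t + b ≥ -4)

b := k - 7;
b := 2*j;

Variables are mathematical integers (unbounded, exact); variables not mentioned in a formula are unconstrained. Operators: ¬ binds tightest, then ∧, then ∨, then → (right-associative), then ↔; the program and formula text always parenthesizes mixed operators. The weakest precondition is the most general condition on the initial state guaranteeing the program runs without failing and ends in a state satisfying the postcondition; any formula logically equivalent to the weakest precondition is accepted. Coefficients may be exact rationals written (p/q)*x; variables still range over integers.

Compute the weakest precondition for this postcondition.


Working backward. After the program, the postcondition ((1/4)*s + (3*s + 9) ≥ 7 ↔ 2*s - 2 = 5) ∧ (((3/2)*j + (s + 2) ≥ -8 → k - k ≥ b - 3) ∨ t + b ≥ -4) must hold; in canonical form it is ((13/4)*s ≥ -2 ↔ 2*s = 7) ∧ (((3/2)*j + s ≥ -10 → b ≤ 3) ∨ b + t ≥ -4).
Before b := 2*j: ((13/4)*s ≥ -2 ↔ 2*s = 7) ∧ (((3/2)*j + s ≥ -10 → 2*j ≤ 3) ∨ 2*j + t ≥ -4)
Before b := k - 7: ((13/4)*s ≥ -2 ↔ 2*s = 7) ∧ (((3/2)*j + s ≥ -10 → 2*j ≤ 3) ∨ 2*j + t ≥ -4)
Answer: WP = ((13/4)*s ≥ -2 ↔ 2*s = 7) ∧ (((3/2)*j + s ≥ -10 → 2*j ≤ 3) ∨ 2*j + t ≥ -4)


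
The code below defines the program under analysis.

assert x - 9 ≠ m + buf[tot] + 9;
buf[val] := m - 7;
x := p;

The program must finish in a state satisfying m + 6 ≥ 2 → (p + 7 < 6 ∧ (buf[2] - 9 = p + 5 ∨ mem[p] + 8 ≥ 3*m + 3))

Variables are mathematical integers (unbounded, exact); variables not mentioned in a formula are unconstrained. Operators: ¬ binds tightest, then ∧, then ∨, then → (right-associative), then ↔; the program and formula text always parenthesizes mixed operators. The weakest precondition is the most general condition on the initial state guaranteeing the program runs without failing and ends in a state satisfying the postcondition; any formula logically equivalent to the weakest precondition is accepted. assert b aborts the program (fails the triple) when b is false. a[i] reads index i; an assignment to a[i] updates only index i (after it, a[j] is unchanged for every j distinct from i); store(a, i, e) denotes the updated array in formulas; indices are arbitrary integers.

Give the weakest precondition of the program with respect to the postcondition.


Working backward. After the program, the postcondition m + 6 ≥ 2 → (p + 7 < 6 ∧ (buf[2] - 9 = p + 5 ∨ mem[p] + 8 ≥ 3*m + 3)) must hold; in canonical form it is m ≥ -4 → (p < -1 ∧ (buf[2] = p + 14 ∨ mem[p] ≥ 3*m - 5)).
Before x := p: m ≥ -4 → (p < -1 ∧ (buf[2] = p + 14 ∨ mem[p] ≥ 3*m - 5))
Before buf[val] := m - 7: m ≥ -4 → (p < -1 ∧ (store(buf, val, m - 7)[2] = p + 14 ∨ mem[p] ≥ 3*m - 5))
Before assert x - 9 ≠ m + buf[tot] + 9: x ≠ buf[tot] + m + 18 ∧ (m ≥ -4 → (p < -1 ∧ (store(buf, val, m - 7)[2] = p + 14 ∨ mem[p] ≥ 3*m - 5)))
Answer: WP = x ≠ buf[tot] + m + 18 ∧ (m ≥ -4 → (p < -1 ∧ (store(buf, val, m - 7)[2] = p + 14 ∨ mem[p] ≥ 3*m - 5)))


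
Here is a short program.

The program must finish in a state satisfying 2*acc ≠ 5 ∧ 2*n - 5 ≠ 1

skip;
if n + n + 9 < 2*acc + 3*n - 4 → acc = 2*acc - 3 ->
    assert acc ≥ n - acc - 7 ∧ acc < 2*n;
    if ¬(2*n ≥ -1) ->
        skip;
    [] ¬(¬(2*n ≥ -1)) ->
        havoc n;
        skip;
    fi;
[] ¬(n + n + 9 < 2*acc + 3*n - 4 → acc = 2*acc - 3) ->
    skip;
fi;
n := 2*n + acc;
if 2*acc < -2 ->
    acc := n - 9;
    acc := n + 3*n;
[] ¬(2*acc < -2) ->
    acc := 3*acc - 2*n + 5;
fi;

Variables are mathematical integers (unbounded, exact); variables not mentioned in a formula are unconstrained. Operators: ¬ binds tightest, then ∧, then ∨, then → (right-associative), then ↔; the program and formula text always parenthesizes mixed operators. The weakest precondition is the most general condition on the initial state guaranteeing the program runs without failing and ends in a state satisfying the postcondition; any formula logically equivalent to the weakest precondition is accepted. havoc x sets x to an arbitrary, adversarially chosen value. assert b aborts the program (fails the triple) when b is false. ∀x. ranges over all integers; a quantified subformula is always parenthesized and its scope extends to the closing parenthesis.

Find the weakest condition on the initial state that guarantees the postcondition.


Working backward. After the program, the postcondition 2*acc ≠ 5 ∧ 2*n - 5 ≠ 1 must hold; in canonical form it is 2*acc ≠ 5 ∧ 2*n ≠ 6.
Then branch requires 8*n ≠ 5 ∧ 2*n ≠ 6; else branch requires 6*acc ≠ 4*n - 5 ∧ 2*n ≠ 6.
Before the if: (2*acc < -2 → (8*n ≠ 5 ∧ 2*n ≠ 6)) ∧ ((¬(2*acc < -2)) → (6*acc ≠ 4*n - 5 ∧ 2*n ≠ 6))
Before n := 2*n + acc: (2*acc < -2 → (8*acc + 16*n ≠ 5 ∧ 2*acc + 4*n ≠ 6)) ∧ ((¬(2*acc < -2)) → (2*acc ≠ 8*n - 5 ∧ 2*acc + 4*n ≠ 6))
Then branch requires 2*acc ≥ n - 7 ∧ acc < 2*n ∧ ((¬(2*n ≥ -1)) → ((2*acc < -2 → (8*acc + 16*n ≠ 5 ∧ 2*acc + 4*n ≠ 6)) ∧ ((¬(2*acc < -2)) → (2*acc ≠ 8*n - 5 ∧ 2*acc + 4*n ≠ 6)))) ∧ (2*n ≥ -1 → (∀n_1. ((2*acc < -2 → (8*acc + 16*n_1 ≠ 5 ∧ 2*acc + 4*n_1 ≠ 6)) ∧ ((¬(2*acc < -2)) → (2*acc ≠ 8*n_1 - 5 ∧ 2*acc + 4*n_1 ≠ 6))))); else branch requires (2*acc < -2 → (8*acc + 16*n ≠ 5 ∧ 2*acc + 4*n ≠ 6)) ∧ ((¬(2*acc < -2)) → (2*acc ≠ 8*n - 5 ∧ 2*acc + 4*n ≠ 6)).
Before the if: ((2*acc + n > 13 → acc = 3) → (2*acc ≥ n - 7 ∧ acc < 2*n ∧ ((¬(2*n ≥ -1)) → ((2*acc < -2 → (8*acc + 16*n ≠ 5 ∧ 2*acc + 4*n ≠ 6)) ∧ ((¬(2*acc < -2)) → (2*acc ≠ 8*n - 5 ∧ 2*acc + 4*n ≠ 6)))) ∧ (2*n ≥ -1 → (∀n_1. ((2*acc < -2 → (8*acc + 16*n_1 ≠ 5 ∧ 2*acc + 4*n_1 ≠ 6)) ∧ ((¬(2*acc < -2)) → (2*acc ≠ 8*n_1 - 5 ∧ 2*acc + 4*n_1 ≠ 6))))))) ∧ ((¬(2*acc + n > 13 → acc = 3)) → ((2*acc < -2 → (8*acc + 16*n ≠ 5 ∧ 2*acc + 4*n ≠ 6)) ∧ ((¬(2*acc < -2)) → (2*acc ≠ 8*n - 5 ∧ 2*acc + 4*n ≠ 6))))
Before skip: ((2*acc + n > 13 → acc = 3) → (2*acc ≥ n - 7 ∧ acc < 2*n ∧ ((¬(2*n ≥ -1)) → ((2*acc < -2 → (8*acc + 16*n ≠ 5 ∧ 2*acc + 4*n ≠ 6)) ∧ ((¬(2*acc < -2)) → (2*acc ≠ 8*n - 5 ∧ 2*acc + 4*n ≠ 6)))) ∧ (2*n ≥ -1 → (∀n_1. ((2*acc < -2 → (8*acc + 16*n_1 ≠ 5 ∧ 2*acc + 4*n_1 ≠ 6)) ∧ ((¬(2*acc < -2)) → (2*acc ≠ 8*n_1 - 5 ∧ 2*acc + 4*n_1 ≠ 6))))))) ∧ ((¬(2*acc + n > 13 → acc = 3)) → ((2*acc < -2 → (8*acc + 16*n ≠ 5 ∧ 2*acc + 4*n ≠ 6)) ∧ ((¬(2*acc < -2)) → (2*acc ≠ 8*n - 5 ∧ 2*acc + 4*n ≠ 6))))
Answer: WP = ((2*acc + n > 13 → acc = 3) → (2*acc ≥ n - 7 ∧ acc < 2*n ∧ ((¬(2*n ≥ -1)) → ((2*acc < -2 → (8*acc + 16*n ≠ 5 ∧ 2*acc + 4*n ≠ 6)) ∧ ((¬(2*acc < -2)) → (2*acc ≠ 8*n - 5 ∧ 2*acc + 4*n ≠ 6)))) ∧ (2*n ≥ -1 → (∀n_1. ((2*acc < -2 → (8*acc + 16*n_1 ≠ 5 ∧ 2*acc + 4*n_1 ≠ 6)) ∧ ((¬(2*acc < -2)) → (2*acc ≠ 8*n_1 - 5 ∧ 2*acc + 4*n_1 ≠ 6))))))) ∧ ((¬(2*acc + n > 13 → acc = 3)) → ((2*acc < -2 → (8*acc + 16*n ≠ 5 ∧ 2*acc + 4*n ≠ 6)) ∧ ((¬(2*acc < -2)) → (2*acc ≠ 8*n - 5 ∧ 2*acc + 4*n ≠ 6))))


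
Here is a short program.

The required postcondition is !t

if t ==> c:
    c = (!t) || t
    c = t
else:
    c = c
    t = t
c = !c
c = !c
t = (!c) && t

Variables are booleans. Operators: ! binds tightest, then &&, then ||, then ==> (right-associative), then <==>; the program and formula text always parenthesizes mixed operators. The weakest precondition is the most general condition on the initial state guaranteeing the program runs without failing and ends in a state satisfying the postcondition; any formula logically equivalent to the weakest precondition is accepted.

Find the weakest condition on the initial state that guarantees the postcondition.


Working backward. After the program, !t must hold.
Before t := (!c) && t: !((!c) && t)
Before c := !c: !(c && t)
Before c := !c: !((!c) && t)
Then branch requires true; else branch requires !((!c) && t).
Before the if: (!(t ==> c)) ==> (!((!c) && t))
Answer: WP = (!(t ==> c)) ==> (!((!c) && t))


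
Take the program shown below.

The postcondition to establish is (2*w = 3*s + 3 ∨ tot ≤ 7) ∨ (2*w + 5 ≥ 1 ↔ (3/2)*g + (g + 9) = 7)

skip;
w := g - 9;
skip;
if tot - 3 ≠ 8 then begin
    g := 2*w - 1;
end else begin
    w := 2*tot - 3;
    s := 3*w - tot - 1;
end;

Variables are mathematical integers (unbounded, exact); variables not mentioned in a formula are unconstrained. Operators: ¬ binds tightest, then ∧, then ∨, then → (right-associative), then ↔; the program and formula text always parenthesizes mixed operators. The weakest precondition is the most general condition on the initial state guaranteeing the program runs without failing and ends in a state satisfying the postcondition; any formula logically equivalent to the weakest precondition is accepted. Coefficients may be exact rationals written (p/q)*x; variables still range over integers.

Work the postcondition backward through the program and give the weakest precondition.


Working backward. After the program, the postcondition (2*w = 3*s + 3 ∨ tot ≤ 7) ∨ (2*w + 5 ≥ 1 ↔ (3/2)*g + (g + 9) = 7) must hold; in canonical form it is 2*w = 3*s + 3 ∨ tot ≤ 7 ∨ (2*w ≥ -4 ↔ (5/2)*g = -2).
Then branch requires 2*w = 3*s + 3 ∨ tot ≤ 7 ∨ (2*w ≥ -4 ↔ 5*w = 1/2); else branch requires 11*tot = 21 ∨ tot ≤ 7 ∨ (4*tot ≥ 2 ↔ (5/2)*g = -2).
Before the if: (tot ≠ 11 → (2*w = 3*s + 3 ∨ tot ≤ 7 ∨ (2*w ≥ -4 ↔ 5*w = 1/2))) ∧ ((¬(tot ≠ 11)) → (11*tot = 21 ∨ tot ≤ 7 ∨ (4*tot ≥ 2 ↔ (5/2)*g = -2)))
Before skip: (tot ≠ 11 → (2*w = 3*s + 3 ∨ tot ≤ 7 ∨ (2*w ≥ -4 ↔ 5*w = 1/2))) ∧ ((¬(tot ≠ 11)) → (11*tot = 21 ∨ tot ≤ 7 ∨ (4*tot ≥ 2 ↔ (5/2)*g = -2)))
Before w := g - 9: (tot ≠ 11 → (2*g = 3*s + 21 ∨ tot ≤ 7 ∨ (2*g ≥ 14 ↔ 5*g = 91/2))) ∧ ((¬(tot ≠ 11)) → (11*tot = 21 ∨ tot ≤ 7 ∨ (4*tot ≥ 2 ↔ (5/2)*g = -2)))
Before skip: (tot ≠ 11 → (2*g = 3*s + 21 ∨ tot ≤ 7 ∨ (2*g ≥ 14 ↔ 5*g = 91/2))) ∧ ((¬(tot ≠ 11)) → (11*tot = 21 ∨ tot ≤ 7 ∨ (4*tot ≥ 2 ↔ (5/2)*g = -2)))
Answer: WP = (tot ≠ 11 → (2*g = 3*s + 21 ∨ tot ≤ 7 ∨ (2*g ≥ 14 ↔ 5*g = 91/2))) ∧ ((¬(tot ≠ 11)) → (11*tot = 21 ∨ tot ≤ 7 ∨ (4*tot ≥ 2 ↔ (5/2)*g = -2)))


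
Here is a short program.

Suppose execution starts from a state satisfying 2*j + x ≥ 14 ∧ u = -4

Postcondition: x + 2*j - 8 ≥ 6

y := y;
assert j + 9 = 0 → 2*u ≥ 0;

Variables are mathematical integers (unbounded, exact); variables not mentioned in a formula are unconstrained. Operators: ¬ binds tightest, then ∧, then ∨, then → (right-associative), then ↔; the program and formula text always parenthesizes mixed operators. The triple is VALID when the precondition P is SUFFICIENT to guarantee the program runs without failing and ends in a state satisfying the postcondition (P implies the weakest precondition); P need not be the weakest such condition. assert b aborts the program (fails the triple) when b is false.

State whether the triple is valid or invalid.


Working backward. After the program, the postcondition x + 2*j - 8 ≥ 6 must hold; in canonical form it is 2*j + x ≥ 14.
Before assert j + 9 = 0 → 2*u ≥ 0: (j = -9 → 2*u ≥ 0) ∧ 2*j + x ≥ 14
Before y := y: (j = -9 → 2*u ≥ 0) ∧ 2*j + x ≥ 14
The weakest precondition is (j = -9 → 2*u ≥ 0) ∧ 2*j + x ≥ 14.
Check whether 2*j + x ≥ 14 ∧ u = -4 implies it.
Countermodel: at the initial state j = -9, u = -4, x = 32, the precondition holds but the weakest precondition fails.
Answer: invalid


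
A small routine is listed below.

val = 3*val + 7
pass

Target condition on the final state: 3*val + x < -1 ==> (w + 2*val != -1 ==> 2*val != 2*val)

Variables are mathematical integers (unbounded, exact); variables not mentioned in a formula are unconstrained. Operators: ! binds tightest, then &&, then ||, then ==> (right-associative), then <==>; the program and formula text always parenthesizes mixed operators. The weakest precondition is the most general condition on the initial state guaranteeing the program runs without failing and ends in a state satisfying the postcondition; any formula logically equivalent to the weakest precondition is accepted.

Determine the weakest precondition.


Working backward. After the program, the postcondition 3*val + x < -1 ==> (w + 2*val != -1 ==> 2*val != 2*val) must hold; in canonical form it is 3*val + x < -1 ==> (!(2*val + w != -1)).
Before skip: 3*val + x < -1 ==> (!(2*val + w != -1))
Before val := 3*val + 7: 9*val + x < -22 ==> (!(6*val + w != -15))
Answer: WP = 9*val + x < -22 ==> (!(6*val + w != -15))


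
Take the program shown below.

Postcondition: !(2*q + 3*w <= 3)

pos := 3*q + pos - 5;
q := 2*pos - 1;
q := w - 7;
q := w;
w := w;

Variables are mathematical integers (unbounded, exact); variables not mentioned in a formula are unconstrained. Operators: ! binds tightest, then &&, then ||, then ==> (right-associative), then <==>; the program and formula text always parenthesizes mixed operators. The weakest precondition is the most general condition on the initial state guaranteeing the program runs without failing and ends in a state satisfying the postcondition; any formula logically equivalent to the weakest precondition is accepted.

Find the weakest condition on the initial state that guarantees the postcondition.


Working backward. After the program, !(2*q + 3*w <= 3) must hold.
Before w := w: !(2*q + 3*w <= 3)
Before q := w: !(5*w <= 3)
Before q := w - 7: !(5*w <= 3)
Before q := 2*pos - 1: !(5*w <= 3)
Before pos := 3*q + pos - 5: !(5*w <= 3)
Answer: WP = !(5*w <= 3)


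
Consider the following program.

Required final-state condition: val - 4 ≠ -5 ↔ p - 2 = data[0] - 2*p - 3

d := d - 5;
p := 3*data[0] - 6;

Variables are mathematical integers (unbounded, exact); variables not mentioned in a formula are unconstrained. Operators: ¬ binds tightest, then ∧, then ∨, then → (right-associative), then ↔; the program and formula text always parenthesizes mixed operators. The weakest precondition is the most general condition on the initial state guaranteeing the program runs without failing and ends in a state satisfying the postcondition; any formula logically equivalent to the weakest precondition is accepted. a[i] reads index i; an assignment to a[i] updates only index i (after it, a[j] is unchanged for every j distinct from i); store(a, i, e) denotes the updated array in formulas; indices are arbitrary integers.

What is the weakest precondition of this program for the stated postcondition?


Working backward. After the program, the postcondition val - 4 ≠ -5 ↔ p - 2 = data[0] - 2*p - 3 must hold; in canonical form it is val ≠ -1 ↔ 3*p = data[0] - 1.
Before p := 3*data[0] - 6: val ≠ -1 ↔ 8*data[0] = 17
Before d := d - 5: val ≠ -1 ↔ 8*data[0] = 17
Answer: WP = val ≠ -1 ↔ 8*data[0] = 17


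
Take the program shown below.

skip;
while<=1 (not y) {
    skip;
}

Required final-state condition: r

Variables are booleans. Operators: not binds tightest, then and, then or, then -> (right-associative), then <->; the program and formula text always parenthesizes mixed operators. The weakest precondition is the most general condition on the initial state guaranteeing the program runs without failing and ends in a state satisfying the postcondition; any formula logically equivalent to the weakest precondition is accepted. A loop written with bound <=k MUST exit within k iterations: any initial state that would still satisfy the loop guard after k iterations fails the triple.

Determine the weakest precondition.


Working backward. After the program, r must hold.
Before the loop (bound <=1), unroll the exhaustion recursion (WP_0 = exit-now case; WP_j = one more guarded iteration, up to j = 1):
  WP_0: y and r
  WP_1: ((not y) -> (y and r)) and (y -> r)
So before the loop: ((not y) -> (y and r)) and (y -> r)
Before skip: ((not y) -> (y and r)) and (y -> r)
Answer: WP = ((not y) -> (y and r)) and (y -> r)


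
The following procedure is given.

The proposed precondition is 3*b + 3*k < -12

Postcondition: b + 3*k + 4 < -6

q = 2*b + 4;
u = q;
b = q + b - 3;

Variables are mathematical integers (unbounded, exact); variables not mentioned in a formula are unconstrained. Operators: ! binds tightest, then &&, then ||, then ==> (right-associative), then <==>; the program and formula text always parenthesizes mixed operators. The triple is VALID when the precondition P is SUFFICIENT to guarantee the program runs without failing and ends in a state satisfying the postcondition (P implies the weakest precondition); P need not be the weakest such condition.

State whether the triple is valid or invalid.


Working backward. After the program, the postcondition b + 3*k + 4 < -6 must hold; in canonical form it is b + 3*k < -10.
Before b := q + b - 3: b + 3*k + q < -7
Before u := q: b + 3*k + q < -7
Before q := 2*b + 4: 3*b + 3*k < -11
The weakest precondition is 3*b + 3*k < -11.
Check whether 3*b + 3*k < -12 implies it.
Every state satisfying the precondition satisfies the weakest precondition: the implication holds.
Answer: valid


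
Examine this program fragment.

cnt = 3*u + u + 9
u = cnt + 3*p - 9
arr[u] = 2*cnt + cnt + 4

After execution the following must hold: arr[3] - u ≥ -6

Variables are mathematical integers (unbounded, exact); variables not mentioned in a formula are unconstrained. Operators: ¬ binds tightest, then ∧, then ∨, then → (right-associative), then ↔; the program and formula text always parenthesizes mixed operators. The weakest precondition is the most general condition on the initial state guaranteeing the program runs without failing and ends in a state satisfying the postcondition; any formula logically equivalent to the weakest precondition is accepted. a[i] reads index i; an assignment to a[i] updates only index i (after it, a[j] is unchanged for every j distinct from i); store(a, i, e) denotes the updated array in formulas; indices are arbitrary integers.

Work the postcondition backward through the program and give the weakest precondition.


Working backward. After the program, the postcondition arr[3] - u ≥ -6 must hold; in canonical form it is arr[3] ≥ u - 6.
Before arr[u] := 2*cnt + cnt + 4: store(arr, u, 3*cnt + 4)[3] ≥ u - 6
Before u := cnt + 3*p - 9: store(arr, cnt + 3*p - 9, 3*cnt + 4)[3] ≥ cnt + 3*p - 15
Before cnt := 3*u + u + 9: store(arr, 3*p + 4*u, 12*u + 31)[3] ≥ 3*p + 4*u - 6
Answer: WP = store(arr, 3*p + 4*u, 12*u + 31)[3] ≥ 3*p + 4*u - 6


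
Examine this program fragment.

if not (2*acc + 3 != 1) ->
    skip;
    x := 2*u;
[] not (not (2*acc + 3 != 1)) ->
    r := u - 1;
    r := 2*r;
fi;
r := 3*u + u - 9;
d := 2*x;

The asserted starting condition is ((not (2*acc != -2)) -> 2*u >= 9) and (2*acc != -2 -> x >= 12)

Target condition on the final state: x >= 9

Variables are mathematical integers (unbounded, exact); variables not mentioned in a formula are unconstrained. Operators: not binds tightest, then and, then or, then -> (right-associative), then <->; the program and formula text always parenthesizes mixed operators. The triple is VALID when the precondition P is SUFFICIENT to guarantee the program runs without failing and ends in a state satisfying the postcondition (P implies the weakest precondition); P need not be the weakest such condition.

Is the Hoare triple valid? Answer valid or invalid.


Working backward. After the program, x >= 9 must hold.
Before d := 2*x: x >= 9
Before r := 3*u + u - 9: x >= 9
Then branch requires 2*u >= 9; else branch requires x >= 9.
Before the if: ((not (2*acc != -2)) -> 2*u >= 9) and (2*acc != -2 -> x >= 9)
The weakest precondition is ((not (2*acc != -2)) -> 2*u >= 9) and (2*acc != -2 -> x >= 9).
Check whether ((not (2*acc != -2)) -> 2*u >= 9) and (2*acc != -2 -> x >= 12) implies it.
Every state satisfying the precondition satisfies the weakest precondition: the implication holds.
Answer: valid


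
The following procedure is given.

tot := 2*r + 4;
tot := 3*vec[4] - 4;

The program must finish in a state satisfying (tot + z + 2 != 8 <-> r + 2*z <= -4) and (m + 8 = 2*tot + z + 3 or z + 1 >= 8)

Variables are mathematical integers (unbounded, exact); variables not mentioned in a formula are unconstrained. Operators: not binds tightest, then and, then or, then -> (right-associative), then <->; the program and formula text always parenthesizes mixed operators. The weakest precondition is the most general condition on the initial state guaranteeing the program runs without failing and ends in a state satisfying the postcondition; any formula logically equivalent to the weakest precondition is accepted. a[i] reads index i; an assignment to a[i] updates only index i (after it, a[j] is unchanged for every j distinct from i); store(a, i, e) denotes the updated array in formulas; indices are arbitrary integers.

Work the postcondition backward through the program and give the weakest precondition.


Working backward. After the program, the postcondition (tot + z + 2 != 8 <-> r + 2*z <= -4) and (m + 8 = 2*tot + z + 3 or z + 1 >= 8) must hold; in canonical form it is (tot + z != 6 <-> r + 2*z <= -4) and (m = 2*tot + z - 5 or z >= 7).
Before tot := 3*vec[4] - 4: (3*vec[4] + z != 10 <-> r + 2*z <= -4) and (m = 6*vec[4] + z - 13 or z >= 7)
Before tot := 2*r + 4: (3*vec[4] + z != 10 <-> r + 2*z <= -4) and (m = 6*vec[4] + z - 13 or z >= 7)
Answer: WP = (3*vec[4] + z != 10 <-> r + 2*z <= -4) and (m = 6*vec[4] + z - 13 or z >= 7)


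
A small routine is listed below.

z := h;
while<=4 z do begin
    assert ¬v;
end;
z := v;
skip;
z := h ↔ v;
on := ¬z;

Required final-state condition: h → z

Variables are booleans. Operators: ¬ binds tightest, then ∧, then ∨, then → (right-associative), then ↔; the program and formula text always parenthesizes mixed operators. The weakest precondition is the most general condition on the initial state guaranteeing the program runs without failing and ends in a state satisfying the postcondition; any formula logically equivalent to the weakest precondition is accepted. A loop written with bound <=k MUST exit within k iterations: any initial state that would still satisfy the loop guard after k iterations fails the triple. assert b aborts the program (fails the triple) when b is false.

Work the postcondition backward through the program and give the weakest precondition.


Working backward. After the program, h → z must hold.
Before on := ¬z: h → z
Before z := h ↔ v: h → (h ↔ v)
Before skip: h → (h ↔ v)
Before z := v: h → (h ↔ v)
Before the loop (bound <=4), unroll the exhaustion recursion (WP_0 = exit-now case; WP_j = one more guarded iteration, up to j = 4):
  WP_0: (¬z) ∧ (h → (h ↔ v))
  WP_1: (z → ((¬v) ∧ (¬z) ∧ (h → (h ↔ v)))) ∧ ((¬z) → (h → (h ↔ v)))
  WP_2: (z → ((¬v) ∧ (z → ((¬v) ∧ (¬z) ∧ (h → (h ↔ v)))) ∧ ((¬z) → (h → (h ↔ v))))) ∧ ((¬z) → (h → (h ↔ v)))
  WP_3: (z → ((¬v) ∧ (z → ((¬v) ∧ (z → ((¬v) ∧ (¬z) ∧ (h → (h ↔ v)))) ∧ ((¬z) → (h → (h ↔ v))))) ∧ ((¬z) → (h → (h ↔ v))))) ∧ ((¬z) → (h → (h ↔ v)))
  WP_4: (z → ((¬v) ∧ (z → ((¬v) ∧ (z → ((¬v) ∧ (z → ((¬v) ∧ (¬z) ∧ (h → (h ↔ v)))) ∧ ((¬z) → (h → (h ↔ v))))) ∧ ((¬z) → (h → (h ↔ v))))) ∧ ((¬z) → (h → (h ↔ v))))) ∧ ((¬z) → (h → (h ↔ v)))
So before the loop: (z → ((¬v) ∧ (z → ((¬v) ∧ (z → ((¬v) ∧ (z → ((¬v) ∧ (¬z) ∧ (h → (h ↔ v)))) ∧ ((¬z) → (h → (h ↔ v))))) ∧ ((¬z) → (h → (h ↔ v))))) ∧ ((¬z) → (h → (h ↔ v))))) ∧ ((¬z) → (h → (h ↔ v)))
Before z := h: (h → ((¬v) ∧ (h → ((¬v) ∧ (h → ((¬v) ∧ (h → ((¬v) ∧ (¬h) ∧ (h → (h ↔ v)))) ∧ ((¬h) → (h → (h ↔ v))))) ∧ ((¬h) → (h → (h ↔ v))))) ∧ ((¬h) → (h → (h ↔ v))))) ∧ ((¬h) → (h → (h ↔ v)))
Answer: WP = (h → ((¬v) ∧ (h → ((¬v) ∧ (h → ((¬v) ∧ (h → ((¬v) ∧ (¬h) ∧ (h → (h ↔ v)))) ∧ ((¬h) → (h → (h ↔ v))))) ∧ ((¬h) → (h → (h ↔ v))))) ∧ ((¬h) → (h → (h ↔ v))))) ∧ ((¬h) → (h → (h ↔ v)))
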